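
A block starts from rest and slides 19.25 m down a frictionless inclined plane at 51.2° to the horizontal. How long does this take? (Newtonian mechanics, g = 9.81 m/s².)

a = g sin(θ) = 9.81 × sin(51.2°) = 7.6453 m/s²
t = √(2d/a) = √(2 × 19.25 / 7.6453) = 2.24 s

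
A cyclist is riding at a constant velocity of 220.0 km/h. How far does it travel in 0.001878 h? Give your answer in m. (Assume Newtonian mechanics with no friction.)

v = 220.0 km/h × 0.2777777777777778 = 61.1111 m/s
t = 0.001878 h × 3600.0 = 6.7608 s
d = v × t = 61.1111 × 6.7608 = 413.2 m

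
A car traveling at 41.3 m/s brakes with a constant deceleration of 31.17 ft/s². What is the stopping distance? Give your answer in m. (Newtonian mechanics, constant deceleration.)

a = 31.17 ft/s² × 0.3048 = 9.50062 m/s²
d = v₀² / (2a) = 41.3² / (2 × 9.50062) = 1705.69 / 19.0012 = 89.77 m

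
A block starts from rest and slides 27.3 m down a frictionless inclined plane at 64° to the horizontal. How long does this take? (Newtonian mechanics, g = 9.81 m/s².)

a = g sin(θ) = 9.81 × sin(64°) = 8.8172 m/s²
t = √(2d/a) = √(2 × 27.3 / 8.8172) = 2.49 s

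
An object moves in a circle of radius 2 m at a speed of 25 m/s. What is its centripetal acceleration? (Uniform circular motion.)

a_c = v²/r = 25²/2 = 625/2 = 312.5 m/s²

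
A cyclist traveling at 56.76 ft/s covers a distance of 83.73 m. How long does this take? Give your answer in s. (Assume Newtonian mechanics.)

v = 56.76 ft/s × 0.3048 = 17.3004 m/s
t = d / v = 83.73 / 17.3004 = 4.84 s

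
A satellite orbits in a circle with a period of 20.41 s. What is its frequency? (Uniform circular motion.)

f = 1/T = 1/20.41 = 0.049 Hz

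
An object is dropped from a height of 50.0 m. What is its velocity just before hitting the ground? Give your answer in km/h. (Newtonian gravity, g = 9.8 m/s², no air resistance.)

v = √(2gh) = √(2 × 9.8 × 50.0) = 31.305 m/s
v = 31.305 m/s / 0.2777777777777778 = 112.7 km/h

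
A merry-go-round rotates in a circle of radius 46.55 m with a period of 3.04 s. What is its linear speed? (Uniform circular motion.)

v = 2πr/T = 2π×46.55/3.04 = 96.21 m/s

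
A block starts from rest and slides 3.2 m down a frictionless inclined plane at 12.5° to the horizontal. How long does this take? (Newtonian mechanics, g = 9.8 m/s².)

a = g sin(θ) = 9.8 × sin(12.5°) = 2.1211 m/s²
t = √(2d/a) = √(2 × 3.2 / 2.1211) = 1.74 s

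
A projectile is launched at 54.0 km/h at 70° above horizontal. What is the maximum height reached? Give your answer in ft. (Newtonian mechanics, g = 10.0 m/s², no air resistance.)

v₀ = 54.0 km/h × 0.2777777777777778 = 15.0 m/s
H = v₀² × sin²(θ) / (2g) = 15.0² × sin(70°)² / (2 × 10.0) = 225.0 × 0.883022 / 20.0 = 9.934 m
H = 9.934 m / 0.3048 = 32.59 ft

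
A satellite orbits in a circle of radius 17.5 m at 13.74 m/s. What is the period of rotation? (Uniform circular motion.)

T = 2πr/v = 2π×17.5/13.74 = 8.0 s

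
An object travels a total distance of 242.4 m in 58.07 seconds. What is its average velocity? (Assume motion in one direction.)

v_avg = Δd / Δt = 242.4 / 58.07 = 4.17 m/s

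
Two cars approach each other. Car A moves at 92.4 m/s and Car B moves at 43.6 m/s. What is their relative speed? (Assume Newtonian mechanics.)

v_rel = v_A + v_B = 92.4 + 43.6 = 136.0 m/s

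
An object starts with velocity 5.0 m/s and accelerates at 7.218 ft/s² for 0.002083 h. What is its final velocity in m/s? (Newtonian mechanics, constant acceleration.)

a = 7.218 ft/s² × 0.3048 = 2.20005 m/s²
t = 0.002083 h × 3600.0 = 7.4988 s
v = v₀ + a × t = 5.0 + 2.20005 × 7.4988 = 21.5 m/s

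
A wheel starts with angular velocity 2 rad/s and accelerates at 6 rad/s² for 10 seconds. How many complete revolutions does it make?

θ = ω₀t + ½αt² = 2×10 + ½×6×10² = 320.0 rad
Total revolutions = θ/(2π) = 320.0/(2π) = 50.93
Complete revolutions = ⌊50.93⌋ = 50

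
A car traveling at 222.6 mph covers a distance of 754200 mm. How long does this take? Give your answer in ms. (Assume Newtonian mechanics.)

d = 754200 mm × 0.001 = 754.2 m
v = 222.6 mph × 0.44704 = 99.5111 m/s
t = d / v = 754.2 / 99.5111 = 7.57905 s
t = 7.57905 s / 0.001 = 7579 ms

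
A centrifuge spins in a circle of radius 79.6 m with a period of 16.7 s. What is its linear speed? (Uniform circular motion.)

v = 2πr/T = 2π×79.6/16.7 = 29.95 m/s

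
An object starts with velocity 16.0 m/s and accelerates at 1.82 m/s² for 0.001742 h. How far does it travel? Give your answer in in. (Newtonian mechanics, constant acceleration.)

t = 0.001742 h × 3600.0 = 6.2712 s
d = v₀ × t + ½ × a × t² = 16.0 × 6.2712 + 0.5 × 1.82 × 6.2712² = 136.128 m
d = 136.128 m / 0.0254 = 5359 in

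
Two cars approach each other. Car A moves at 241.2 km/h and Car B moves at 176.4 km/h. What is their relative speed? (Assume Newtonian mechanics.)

v_rel = v_A + v_B = 241.2 + 176.4 = 417.6 km/h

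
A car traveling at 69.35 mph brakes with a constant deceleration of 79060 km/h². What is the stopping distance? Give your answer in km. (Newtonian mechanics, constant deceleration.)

v₀ = 69.35 mph × 0.44704 = 31.0022 m/s
a = 79060 km/h² × 7.716049382716049e-05 = 6.10031 m/s²
d = v₀² / (2a) = 31.0022² / (2 × 6.10031) = 961.136 / 12.2006 = 78.7778 m
d = 78.7778 m / 1000.0 = 0.07878 km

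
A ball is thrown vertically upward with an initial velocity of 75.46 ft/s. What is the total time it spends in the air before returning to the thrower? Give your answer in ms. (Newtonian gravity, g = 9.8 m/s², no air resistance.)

v₀ = 75.46 ft/s × 0.3048 = 23.0002 m/s
t_total = 2 × v₀ / g = 2 × 23.0002 / 9.8 = 4.69392 s
t_total = 4.69392 s / 0.001 = 4694 ms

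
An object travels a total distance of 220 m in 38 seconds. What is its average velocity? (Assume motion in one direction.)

v_avg = Δd / Δt = 220 / 38 = 5.79 m/s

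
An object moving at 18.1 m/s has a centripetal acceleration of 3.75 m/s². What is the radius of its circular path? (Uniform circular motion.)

r = v²/a_c = 18.1²/3.75 = 87.36 m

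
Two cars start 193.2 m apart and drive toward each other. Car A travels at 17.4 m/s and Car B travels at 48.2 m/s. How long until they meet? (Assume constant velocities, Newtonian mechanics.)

Combined speed: v_combined = 17.4 + 48.2 = 65.6 m/s
Time to meet: t = d/v_combined = 193.2/65.6 = 2.95 s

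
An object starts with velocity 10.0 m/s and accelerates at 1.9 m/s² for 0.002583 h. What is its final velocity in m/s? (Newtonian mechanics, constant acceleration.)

t = 0.002583 h × 3600.0 = 9.2988 s
v = v₀ + a × t = 10.0 + 1.9 × 9.2988 = 27.67 m/s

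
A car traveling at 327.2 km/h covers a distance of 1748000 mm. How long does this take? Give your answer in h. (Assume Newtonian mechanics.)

d = 1748000 mm × 0.001 = 1748.0 m
v = 327.2 km/h × 0.2777777777777778 = 90.8889 m/s
t = d / v = 1748.0 / 90.8889 = 19.2323 s
t = 19.2323 s / 3600.0 = 0.005342 h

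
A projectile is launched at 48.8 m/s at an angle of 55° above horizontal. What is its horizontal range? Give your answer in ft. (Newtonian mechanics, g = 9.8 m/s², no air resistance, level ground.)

R = v₀² × sin(2θ) / g = 48.8² × sin(2 × 55°) / 9.8 = 2381.44 × 0.939693 / 9.8 = 228.349 m
R = 228.349 m / 0.3048 = 749.2 ft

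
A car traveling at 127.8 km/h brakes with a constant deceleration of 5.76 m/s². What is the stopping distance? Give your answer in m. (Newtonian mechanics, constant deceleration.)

v₀ = 127.8 km/h × 0.2777777777777778 = 35.5 m/s
d = v₀² / (2a) = 35.5² / (2 × 5.76) = 1260.25 / 11.52 = 109.4 m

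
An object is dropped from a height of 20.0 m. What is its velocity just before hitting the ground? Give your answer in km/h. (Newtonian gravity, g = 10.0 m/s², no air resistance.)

v = √(2gh) = √(2 × 10.0 × 20.0) = 20.0 m/s
v = 20.0 m/s / 0.2777777777777778 = 72.0 km/h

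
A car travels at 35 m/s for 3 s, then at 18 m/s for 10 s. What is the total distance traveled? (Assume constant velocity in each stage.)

d₁ = v₁t₁ = 35 × 3 = 105 m
d₂ = v₂t₂ = 18 × 10 = 180 m
d_total = 105 + 180 = 285 m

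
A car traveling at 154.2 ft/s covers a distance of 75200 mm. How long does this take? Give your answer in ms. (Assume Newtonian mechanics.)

d = 75200 mm × 0.001 = 75.2 m
v = 154.2 ft/s × 0.3048 = 47.0002 m/s
t = d / v = 75.2 / 47.0002 = 1.59999 s
t = 1.59999 s / 0.001 = 1600 ms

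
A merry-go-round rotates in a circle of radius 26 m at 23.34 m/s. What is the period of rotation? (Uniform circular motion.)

T = 2πr/v = 2π×26/23.34 = 7.0 s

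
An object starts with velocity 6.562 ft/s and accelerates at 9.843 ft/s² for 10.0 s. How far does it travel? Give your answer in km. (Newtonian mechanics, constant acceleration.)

v₀ = 6.562 ft/s × 0.3048 = 2.0001 m/s
a = 9.843 ft/s² × 0.3048 = 3.00015 m/s²
d = v₀ × t + ½ × a × t² = 2.0001 × 10.0 + 0.5 × 3.00015 × 10.0² = 170.008 m
d = 170.008 m / 1000.0 = 0.17 km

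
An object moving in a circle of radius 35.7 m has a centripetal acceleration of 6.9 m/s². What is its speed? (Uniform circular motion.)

v = √(a_c × r) = √(6.9 × 35.7) = 15.69 m/s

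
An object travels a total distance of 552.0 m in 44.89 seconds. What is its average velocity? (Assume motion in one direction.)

v_avg = Δd / Δt = 552.0 / 44.89 = 12.3 m/s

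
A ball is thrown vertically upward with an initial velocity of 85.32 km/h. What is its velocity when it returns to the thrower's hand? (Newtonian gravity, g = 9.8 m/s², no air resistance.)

By conservation of energy (no air resistance), the ball returns to the throw height with the same speed as launch, but directed downward.
|v_ground| = v₀ = 85.32 km/h
v_ground = 85.32 km/h (downward)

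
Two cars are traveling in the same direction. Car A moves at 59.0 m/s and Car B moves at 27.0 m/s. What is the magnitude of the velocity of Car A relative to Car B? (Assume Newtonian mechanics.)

v_rel = |v_A - v_B| = |59.0 - 27.0| = 32.0 m/s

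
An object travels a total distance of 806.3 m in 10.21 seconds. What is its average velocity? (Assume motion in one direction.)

v_avg = Δd / Δt = 806.3 / 10.21 = 78.97 m/s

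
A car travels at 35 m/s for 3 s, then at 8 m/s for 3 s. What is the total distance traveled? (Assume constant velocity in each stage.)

d₁ = v₁t₁ = 35 × 3 = 105 m
d₂ = v₂t₂ = 8 × 3 = 24 m
d_total = 105 + 24 = 129 m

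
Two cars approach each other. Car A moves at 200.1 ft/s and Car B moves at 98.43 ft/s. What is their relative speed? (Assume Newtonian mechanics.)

v_rel = v_A + v_B = 200.1 + 98.43 = 298.53 ft/s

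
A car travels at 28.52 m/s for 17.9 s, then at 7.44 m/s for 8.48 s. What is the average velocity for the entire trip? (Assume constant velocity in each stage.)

d₁ = v₁t₁ = 28.52 × 17.9 = 510.508 m
d₂ = v₂t₂ = 7.44 × 8.48 = 63.0912 m
d_total = 573.5992 m, t_total = 26.38 s
v_avg = d_total/t_total = 573.5992/26.38 = 21.74 m/s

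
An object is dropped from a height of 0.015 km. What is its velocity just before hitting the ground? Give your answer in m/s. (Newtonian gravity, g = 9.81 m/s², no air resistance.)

h = 0.015 km × 1000.0 = 15.0 m
v = √(2gh) = √(2 × 9.81 × 15.0) = 17.16 m/s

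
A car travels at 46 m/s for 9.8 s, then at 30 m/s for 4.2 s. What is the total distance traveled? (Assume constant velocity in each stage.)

d₁ = v₁t₁ = 46 × 9.8 = 450.8 m
d₂ = v₂t₂ = 30 × 4.2 = 126.0 m
d_total = 450.8 + 126.0 = 576.8 m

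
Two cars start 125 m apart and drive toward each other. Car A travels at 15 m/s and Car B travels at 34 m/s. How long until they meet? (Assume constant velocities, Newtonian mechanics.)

Combined speed: v_combined = 15 + 34 = 49 m/s
Time to meet: t = d/v_combined = 125/49 = 2.55 s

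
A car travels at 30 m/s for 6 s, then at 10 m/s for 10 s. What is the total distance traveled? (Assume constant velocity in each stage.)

d₁ = v₁t₁ = 30 × 6 = 180 m
d₂ = v₂t₂ = 10 × 10 = 100 m
d_total = 180 + 100 = 280 m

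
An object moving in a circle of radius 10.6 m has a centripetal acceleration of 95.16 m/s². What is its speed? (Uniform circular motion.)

v = √(a_c × r) = √(95.16 × 10.6) = 31.76 m/s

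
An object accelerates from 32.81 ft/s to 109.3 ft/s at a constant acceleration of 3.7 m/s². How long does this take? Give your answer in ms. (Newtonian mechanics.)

v₀ = 32.81 ft/s × 0.3048 = 10.0005 m/s
v = 109.3 ft/s × 0.3048 = 33.3146 m/s
t = (v - v₀) / a = (33.3146 - 10.0005) / 3.7 = 6.30111 s
t = 6.30111 s / 0.001 = 6301 ms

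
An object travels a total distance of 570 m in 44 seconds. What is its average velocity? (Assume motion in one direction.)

v_avg = Δd / Δt = 570 / 44 = 12.95 m/s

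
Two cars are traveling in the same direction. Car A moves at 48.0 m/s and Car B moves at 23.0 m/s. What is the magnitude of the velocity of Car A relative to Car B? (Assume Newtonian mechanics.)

v_rel = |v_A - v_B| = |48.0 - 23.0| = 25.0 m/s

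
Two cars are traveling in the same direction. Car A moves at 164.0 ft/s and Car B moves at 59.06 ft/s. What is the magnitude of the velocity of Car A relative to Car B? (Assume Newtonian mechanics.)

v_rel = |v_A - v_B| = |164.0 - 59.06| = 104.94 ft/s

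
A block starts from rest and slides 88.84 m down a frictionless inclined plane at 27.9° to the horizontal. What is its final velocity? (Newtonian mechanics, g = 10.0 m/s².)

a = g sin(θ) = 10.0 × sin(27.9°) = 4.6793 m/s²
v = √(2ad) = √(2 × 4.6793 × 88.84) = 28.83 m/s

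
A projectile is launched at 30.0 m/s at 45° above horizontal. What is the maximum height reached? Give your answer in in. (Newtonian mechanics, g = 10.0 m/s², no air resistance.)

H = v₀² × sin²(θ) / (2g) = 30.0² × sin(45°)² / (2 × 10.0) = 900.0 × 0.5 / 20.0 = 22.5 m
H = 22.5 m / 0.0254 = 885.8 in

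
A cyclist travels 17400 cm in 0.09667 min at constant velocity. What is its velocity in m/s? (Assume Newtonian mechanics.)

d = 17400 cm × 0.01 = 174.0 m
t = 0.09667 min × 60.0 = 5.8002 s
v = d / t = 174.0 / 5.8002 = 30.0 m/s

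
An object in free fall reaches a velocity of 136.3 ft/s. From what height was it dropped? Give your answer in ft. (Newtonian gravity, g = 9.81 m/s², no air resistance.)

v = 136.3 ft/s × 0.3048 = 41.5442 m/s
h = v² / (2g) = 41.5442² / (2 × 9.81) = 87.9674 m
h = 87.9674 m / 0.3048 = 288.6 ft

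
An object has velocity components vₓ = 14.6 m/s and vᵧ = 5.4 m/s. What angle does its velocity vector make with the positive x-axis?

θ = arctan(vᵧ/vₓ) = arctan(5.4/14.6) = 20.3°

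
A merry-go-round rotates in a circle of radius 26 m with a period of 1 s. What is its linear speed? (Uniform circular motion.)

v = 2πr/T = 2π×26/1 = 163.36 m/s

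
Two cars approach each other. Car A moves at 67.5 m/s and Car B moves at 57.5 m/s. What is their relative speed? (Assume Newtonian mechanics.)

v_rel = v_A + v_B = 67.5 + 57.5 = 125.0 m/s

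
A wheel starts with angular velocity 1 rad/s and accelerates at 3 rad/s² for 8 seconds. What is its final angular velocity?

ω = ω₀ + αt = 1 + 3 × 8 = 25 rad/s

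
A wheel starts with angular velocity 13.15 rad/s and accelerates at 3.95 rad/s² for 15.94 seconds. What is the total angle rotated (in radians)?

θ = ω₀t + ½αt² = 13.15×15.94 + ½×3.95×15.94² = 711.43 rad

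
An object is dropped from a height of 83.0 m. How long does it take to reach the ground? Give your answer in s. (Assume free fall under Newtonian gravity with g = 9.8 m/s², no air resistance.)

t = √(2h/g) = √(2 × 83.0 / 9.8) = 4.116 s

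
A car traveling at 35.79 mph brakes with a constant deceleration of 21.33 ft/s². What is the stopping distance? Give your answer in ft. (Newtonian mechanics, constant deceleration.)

v₀ = 35.79 mph × 0.44704 = 15.9996 m/s
a = 21.33 ft/s² × 0.3048 = 6.50138 m/s²
d = v₀² / (2a) = 15.9996² / (2 × 6.50138) = 255.987 / 13.0028 = 19.6871 m
d = 19.6871 m / 0.3048 = 64.59 ft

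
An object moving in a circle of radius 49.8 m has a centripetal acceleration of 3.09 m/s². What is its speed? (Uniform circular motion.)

v = √(a_c × r) = √(3.09 × 49.8) = 12.4 m/s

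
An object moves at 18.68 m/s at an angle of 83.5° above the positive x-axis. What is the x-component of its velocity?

vₓ = v cos(θ) = 18.68 × cos(83.5°) = 2.11 m/s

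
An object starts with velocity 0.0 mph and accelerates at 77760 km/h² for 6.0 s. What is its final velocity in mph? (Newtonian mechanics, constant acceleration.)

v₀ = 0.0 mph × 0.44704 = 0.0 m/s
a = 77760 km/h² × 7.716049382716049e-05 = 6.0 m/s²
v = v₀ + a × t = 0.0 + 6.0 × 6.0 = 36.0 m/s
v = 36.0 m/s / 0.44704 = 80.53 mph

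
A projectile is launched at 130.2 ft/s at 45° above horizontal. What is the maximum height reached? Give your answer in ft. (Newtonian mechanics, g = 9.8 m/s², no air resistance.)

v₀ = 130.2 ft/s × 0.3048 = 39.685 m/s
H = v₀² × sin²(θ) / (2g) = 39.685² × sin(45°)² / (2 × 9.8) = 1574.9 × 0.5 / 19.6 = 40.176 m
H = 40.176 m / 0.3048 = 131.8 ft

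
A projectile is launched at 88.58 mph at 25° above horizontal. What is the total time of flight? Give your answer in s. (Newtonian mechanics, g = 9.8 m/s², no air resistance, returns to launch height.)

v₀ = 88.58 mph × 0.44704 = 39.5988 m/s
T = 2 × v₀ × sin(θ) / g = 2 × 39.5988 × sin(25°) / 9.8 = 2 × 39.5988 × 0.422618 / 9.8 = 3.415 s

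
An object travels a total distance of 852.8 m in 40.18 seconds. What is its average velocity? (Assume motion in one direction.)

v_avg = Δd / Δt = 852.8 / 40.18 = 21.22 m/s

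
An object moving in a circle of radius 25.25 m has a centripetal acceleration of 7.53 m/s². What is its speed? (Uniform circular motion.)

v = √(a_c × r) = √(7.53 × 25.25) = 13.79 m/s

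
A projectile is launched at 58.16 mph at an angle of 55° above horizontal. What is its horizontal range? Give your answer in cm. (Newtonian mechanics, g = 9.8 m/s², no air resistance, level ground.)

v₀ = 58.16 mph × 0.44704 = 25.9998 m/s
R = v₀² × sin(2θ) / g = 25.9998² × sin(2 × 55°) / 9.8 = 675.99 × 0.939693 / 9.8 = 64.8187 m
R = 64.8187 m / 0.01 = 6482 cm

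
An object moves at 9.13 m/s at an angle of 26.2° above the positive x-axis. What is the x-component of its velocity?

vₓ = v cos(θ) = 9.13 × cos(26.2°) = 8.19 m/s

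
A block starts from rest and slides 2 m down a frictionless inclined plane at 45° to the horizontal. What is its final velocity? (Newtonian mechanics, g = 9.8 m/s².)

a = g sin(θ) = 9.8 × sin(45°) = 6.9296 m/s²
v = √(2ad) = √(2 × 6.9296 × 2) = 5.26 m/s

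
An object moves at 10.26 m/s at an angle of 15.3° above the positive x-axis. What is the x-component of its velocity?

vₓ = v cos(θ) = 10.26 × cos(15.3°) = 9.9 m/s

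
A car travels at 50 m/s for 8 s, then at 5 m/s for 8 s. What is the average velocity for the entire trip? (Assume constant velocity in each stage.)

d₁ = v₁t₁ = 50 × 8 = 400 m
d₂ = v₂t₂ = 5 × 8 = 40 m
d_total = 440 m, t_total = 16 s
v_avg = d_total/t_total = 440/16 = 27.5 m/s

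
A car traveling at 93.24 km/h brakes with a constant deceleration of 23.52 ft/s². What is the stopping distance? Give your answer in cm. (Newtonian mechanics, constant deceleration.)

v₀ = 93.24 km/h × 0.2777777777777778 = 25.9 m/s
a = 23.52 ft/s² × 0.3048 = 7.1689 m/s²
d = v₀² / (2a) = 25.9² / (2 × 7.1689) = 670.81 / 14.3378 = 46.7861 m
d = 46.7861 m / 0.01 = 4679 cm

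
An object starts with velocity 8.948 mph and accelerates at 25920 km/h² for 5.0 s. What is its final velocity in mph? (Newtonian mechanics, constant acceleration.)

v₀ = 8.948 mph × 0.44704 = 4.00011 m/s
a = 25920 km/h² × 7.716049382716049e-05 = 2.0 m/s²
v = v₀ + a × t = 4.00011 + 2.0 × 5.0 = 14.0001 m/s
v = 14.0001 m/s / 0.44704 = 31.32 mph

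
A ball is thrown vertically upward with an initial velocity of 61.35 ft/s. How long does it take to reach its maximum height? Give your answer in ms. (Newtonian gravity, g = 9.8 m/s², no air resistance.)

v₀ = 61.35 ft/s × 0.3048 = 18.6995 m/s
t_up = v₀ / g = 18.6995 / 9.8 = 1.90811 s
t_up = 1.90811 s / 0.001 = 1908 ms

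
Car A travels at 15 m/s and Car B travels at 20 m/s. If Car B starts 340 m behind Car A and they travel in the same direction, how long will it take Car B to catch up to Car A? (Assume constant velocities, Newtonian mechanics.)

Relative speed: v_rel = 20 - 15 = 5 m/s
Time to catch: t = d₀/v_rel = 340/5 = 68.0 s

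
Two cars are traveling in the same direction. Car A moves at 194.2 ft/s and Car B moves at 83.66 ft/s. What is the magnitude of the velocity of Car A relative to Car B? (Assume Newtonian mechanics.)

v_rel = |v_A - v_B| = |194.2 - 83.66| = 110.54 ft/s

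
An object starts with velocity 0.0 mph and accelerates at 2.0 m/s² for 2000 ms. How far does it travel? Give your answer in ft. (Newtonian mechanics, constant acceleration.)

v₀ = 0.0 mph × 0.44704 = 0.0 m/s
t = 2000 ms × 0.001 = 2.0 s
d = v₀ × t + ½ × a × t² = 0.0 × 2.0 + 0.5 × 2.0 × 2.0² = 4.0 m
d = 4.0 m / 0.3048 = 13.12 ft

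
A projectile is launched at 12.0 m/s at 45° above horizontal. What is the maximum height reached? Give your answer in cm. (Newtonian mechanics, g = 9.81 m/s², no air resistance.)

H = v₀² × sin²(θ) / (2g) = 12.0² × sin(45°)² / (2 × 9.81) = 144.0 × 0.5 / 19.62 = 3.66972 m
H = 3.66972 m / 0.01 = 367.0 cm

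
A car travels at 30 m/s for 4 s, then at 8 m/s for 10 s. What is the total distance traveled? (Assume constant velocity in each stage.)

d₁ = v₁t₁ = 30 × 4 = 120 m
d₂ = v₂t₂ = 8 × 10 = 80 m
d_total = 120 + 80 = 200 m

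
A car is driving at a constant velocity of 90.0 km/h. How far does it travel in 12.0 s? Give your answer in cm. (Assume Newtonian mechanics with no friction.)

v = 90.0 km/h × 0.2777777777777778 = 25.0 m/s
d = v × t = 25.0 × 12.0 = 300.0 m
d = 300.0 m / 0.01 = 30000 cm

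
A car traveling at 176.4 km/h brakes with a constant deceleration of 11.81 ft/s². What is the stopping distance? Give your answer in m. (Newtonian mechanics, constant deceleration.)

v₀ = 176.4 km/h × 0.2777777777777778 = 49.0 m/s
a = 11.81 ft/s² × 0.3048 = 3.59969 m/s²
d = v₀² / (2a) = 49.0² / (2 × 3.59969) = 2401.0 / 7.19938 = 333.5 m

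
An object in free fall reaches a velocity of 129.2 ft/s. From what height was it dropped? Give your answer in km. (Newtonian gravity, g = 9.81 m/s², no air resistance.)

v = 129.2 ft/s × 0.3048 = 39.3802 m/s
h = v² / (2g) = 39.3802² / (2 × 9.81) = 79.0418 m
h = 79.0418 m / 1000.0 = 0.07904 km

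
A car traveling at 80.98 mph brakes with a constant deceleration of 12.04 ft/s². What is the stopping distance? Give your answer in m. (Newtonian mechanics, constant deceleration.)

v₀ = 80.98 mph × 0.44704 = 36.2013 m/s
a = 12.04 ft/s² × 0.3048 = 3.66979 m/s²
d = v₀² / (2a) = 36.2013² / (2 × 3.66979) = 1310.53 / 7.33958 = 178.6 m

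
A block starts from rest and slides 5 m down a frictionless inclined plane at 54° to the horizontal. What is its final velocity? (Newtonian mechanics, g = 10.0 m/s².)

a = g sin(θ) = 10.0 × sin(54°) = 8.0902 m/s²
v = √(2ad) = √(2 × 8.0902 × 5) = 8.99 m/s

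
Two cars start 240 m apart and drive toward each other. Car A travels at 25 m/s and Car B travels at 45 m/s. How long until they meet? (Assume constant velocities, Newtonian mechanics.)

Combined speed: v_combined = 25 + 45 = 70 m/s
Time to meet: t = d/v_combined = 240/70 = 3.43 s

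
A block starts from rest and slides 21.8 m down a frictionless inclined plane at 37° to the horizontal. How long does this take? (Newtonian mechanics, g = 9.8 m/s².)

a = g sin(θ) = 9.8 × sin(37°) = 5.8978 m/s²
t = √(2d/a) = √(2 × 21.8 / 5.8978) = 2.72 s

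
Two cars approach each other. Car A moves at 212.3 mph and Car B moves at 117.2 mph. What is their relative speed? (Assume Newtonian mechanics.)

v_rel = v_A + v_B = 212.3 + 117.2 = 329.5 mph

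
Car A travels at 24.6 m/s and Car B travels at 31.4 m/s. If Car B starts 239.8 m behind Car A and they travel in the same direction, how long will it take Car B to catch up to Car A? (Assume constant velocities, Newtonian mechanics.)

Relative speed: v_rel = 31.4 - 24.6 = 6.8 m/s
Time to catch: t = d₀/v_rel = 239.8/6.8 = 35.26 s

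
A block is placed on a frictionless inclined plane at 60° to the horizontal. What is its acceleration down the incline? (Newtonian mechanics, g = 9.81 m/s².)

a = g sin(θ) = 9.81 × sin(60°) = 9.81 × 0.866 = 8.5 m/s²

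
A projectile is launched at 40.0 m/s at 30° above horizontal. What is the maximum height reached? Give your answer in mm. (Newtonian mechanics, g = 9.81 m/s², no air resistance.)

H = v₀² × sin²(θ) / (2g) = 40.0² × sin(30°)² / (2 × 9.81) = 1600.0 × 0.25 / 19.62 = 20.3874 m
H = 20.3874 m / 0.001 = 20390 mm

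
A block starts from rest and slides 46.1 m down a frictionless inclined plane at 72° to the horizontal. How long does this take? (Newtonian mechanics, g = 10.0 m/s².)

a = g sin(θ) = 10.0 × sin(72°) = 9.5106 m/s²
t = √(2d/a) = √(2 × 46.1 / 9.5106) = 3.11 s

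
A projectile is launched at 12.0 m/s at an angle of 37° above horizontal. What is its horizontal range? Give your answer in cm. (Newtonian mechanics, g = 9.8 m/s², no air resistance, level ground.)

R = v₀² × sin(2θ) / g = 12.0² × sin(2 × 37°) / 9.8 = 144.0 × 0.961262 / 9.8 = 14.1247 m
R = 14.1247 m / 0.01 = 1412 cm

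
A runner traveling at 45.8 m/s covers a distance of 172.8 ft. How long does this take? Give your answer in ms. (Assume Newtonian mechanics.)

d = 172.8 ft × 0.3048 = 52.6694 m
t = d / v = 52.6694 / 45.8 = 1.14999 s
t = 1.14999 s / 0.001 = 1150 ms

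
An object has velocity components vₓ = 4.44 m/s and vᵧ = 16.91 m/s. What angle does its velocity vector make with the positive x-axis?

θ = arctan(vᵧ/vₓ) = arctan(16.91/4.44) = 75.29°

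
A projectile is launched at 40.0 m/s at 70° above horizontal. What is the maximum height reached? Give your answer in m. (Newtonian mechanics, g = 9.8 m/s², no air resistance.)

H = v₀² × sin²(θ) / (2g) = 40.0² × sin(70°)² / (2 × 9.8) = 1600.0 × 0.883022 / 19.6 = 72.08 m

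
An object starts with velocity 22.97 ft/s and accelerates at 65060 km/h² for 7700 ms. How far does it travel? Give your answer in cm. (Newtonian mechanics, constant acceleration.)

v₀ = 22.97 ft/s × 0.3048 = 7.00126 m/s
a = 65060 km/h² × 7.716049382716049e-05 = 5.02006 m/s²
t = 7700 ms × 0.001 = 7.7 s
d = v₀ × t + ½ × a × t² = 7.00126 × 7.7 + 0.5 × 5.02006 × 7.7² = 202.729 m
d = 202.729 m / 0.01 = 20270 cm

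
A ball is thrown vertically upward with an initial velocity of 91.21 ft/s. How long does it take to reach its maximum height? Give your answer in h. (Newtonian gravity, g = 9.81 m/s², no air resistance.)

v₀ = 91.21 ft/s × 0.3048 = 27.8008 m/s
t_up = v₀ / g = 27.8008 / 9.81 = 2.83392 s
t_up = 2.83392 s / 3600.0 = 0.0007872 h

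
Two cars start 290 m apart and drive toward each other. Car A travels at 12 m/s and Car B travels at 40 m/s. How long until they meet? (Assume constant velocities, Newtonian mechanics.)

Combined speed: v_combined = 12 + 40 = 52 m/s
Time to meet: t = d/v_combined = 290/52 = 5.58 s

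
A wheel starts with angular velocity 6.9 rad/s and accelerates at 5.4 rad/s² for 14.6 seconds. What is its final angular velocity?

ω = ω₀ + αt = 6.9 + 5.4 × 14.6 = 85.74 rad/s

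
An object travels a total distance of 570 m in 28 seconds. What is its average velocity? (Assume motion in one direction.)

v_avg = Δd / Δt = 570 / 28 = 20.36 m/s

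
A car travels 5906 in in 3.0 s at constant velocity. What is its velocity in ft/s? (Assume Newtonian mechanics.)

d = 5906 in × 0.0254 = 150.012 m
v = d / t = 150.012 / 3.0 = 50.004 m/s
v = 50.004 m/s / 0.3048 = 164.1 ft/s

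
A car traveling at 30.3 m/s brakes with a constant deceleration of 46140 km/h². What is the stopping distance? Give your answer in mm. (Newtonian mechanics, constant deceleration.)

a = 46140 km/h² × 7.716049382716049e-05 = 3.56019 m/s²
d = v₀² / (2a) = 30.3² / (2 × 3.56019) = 918.09 / 7.12038 = 128.938 m
d = 128.938 m / 0.001 = 128900 mm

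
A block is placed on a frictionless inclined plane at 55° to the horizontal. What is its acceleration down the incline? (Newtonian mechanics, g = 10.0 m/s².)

a = g sin(θ) = 10.0 × sin(55°) = 10.0 × 0.8192 = 8.19 m/s²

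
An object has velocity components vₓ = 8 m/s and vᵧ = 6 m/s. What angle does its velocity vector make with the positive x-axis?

θ = arctan(vᵧ/vₓ) = arctan(6/8) = 36.87°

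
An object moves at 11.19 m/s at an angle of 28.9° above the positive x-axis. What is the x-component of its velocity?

vₓ = v cos(θ) = 11.19 × cos(28.9°) = 9.8 m/s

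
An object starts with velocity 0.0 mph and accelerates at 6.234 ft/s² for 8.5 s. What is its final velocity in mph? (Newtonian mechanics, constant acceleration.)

v₀ = 0.0 mph × 0.44704 = 0.0 m/s
a = 6.234 ft/s² × 0.3048 = 1.90012 m/s²
v = v₀ + a × t = 0.0 + 1.90012 × 8.5 = 16.151 m/s
v = 16.151 m/s / 0.44704 = 36.13 mph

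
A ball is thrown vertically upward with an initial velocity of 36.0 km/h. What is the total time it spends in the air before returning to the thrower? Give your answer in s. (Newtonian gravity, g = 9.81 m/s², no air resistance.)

v₀ = 36.0 km/h × 0.2777777777777778 = 10.0 m/s
t_total = 2 × v₀ / g = 2 × 10.0 / 9.81 = 2.039 s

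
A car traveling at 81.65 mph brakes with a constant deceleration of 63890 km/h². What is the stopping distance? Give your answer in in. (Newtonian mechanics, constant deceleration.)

v₀ = 81.65 mph × 0.44704 = 36.5008 m/s
a = 63890 km/h² × 7.716049382716049e-05 = 4.92978 m/s²
d = v₀² / (2a) = 36.5008² / (2 × 4.92978) = 1332.31 / 9.85956 = 135.129 m
d = 135.129 m / 0.0254 = 5320 in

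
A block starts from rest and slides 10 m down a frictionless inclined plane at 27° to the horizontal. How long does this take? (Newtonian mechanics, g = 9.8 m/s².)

a = g sin(θ) = 9.8 × sin(27°) = 4.4491 m/s²
t = √(2d/a) = √(2 × 10 / 4.4491) = 2.12 s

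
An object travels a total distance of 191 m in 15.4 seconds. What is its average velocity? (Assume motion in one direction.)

v_avg = Δd / Δt = 191 / 15.4 = 12.4 m/s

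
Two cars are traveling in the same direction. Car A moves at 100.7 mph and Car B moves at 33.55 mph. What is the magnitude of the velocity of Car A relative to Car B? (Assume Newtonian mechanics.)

v_rel = |v_A - v_B| = |100.7 - 33.55| = 67.15 mph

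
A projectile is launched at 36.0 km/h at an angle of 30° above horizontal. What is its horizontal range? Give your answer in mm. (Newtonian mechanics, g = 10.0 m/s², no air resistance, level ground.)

v₀ = 36.0 km/h × 0.2777777777777778 = 10.0 m/s
R = v₀² × sin(2θ) / g = 10.0² × sin(2 × 30°) / 10.0 = 100.0 × 0.866025 / 10.0 = 8.66025 m
R = 8.66025 m / 0.001 = 8660 mm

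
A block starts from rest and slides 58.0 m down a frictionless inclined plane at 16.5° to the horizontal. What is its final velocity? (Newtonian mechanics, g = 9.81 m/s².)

a = g sin(θ) = 9.81 × sin(16.5°) = 2.7862 m/s²
v = √(2ad) = √(2 × 2.7862 × 58.0) = 17.98 m/s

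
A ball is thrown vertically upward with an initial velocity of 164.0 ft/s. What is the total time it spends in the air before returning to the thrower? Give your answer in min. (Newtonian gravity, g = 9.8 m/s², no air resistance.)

v₀ = 164.0 ft/s × 0.3048 = 49.9872 m/s
t_total = 2 × v₀ / g = 2 × 49.9872 / 9.8 = 10.2015 s
t_total = 10.2015 s / 60.0 = 0.17 min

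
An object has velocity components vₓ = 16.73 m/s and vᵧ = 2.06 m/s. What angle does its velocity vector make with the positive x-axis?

θ = arctan(vᵧ/vₓ) = arctan(2.06/16.73) = 7.02°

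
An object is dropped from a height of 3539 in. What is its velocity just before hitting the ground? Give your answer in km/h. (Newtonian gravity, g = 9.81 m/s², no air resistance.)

h = 3539 in × 0.0254 = 89.8906 m
v = √(2gh) = √(2 × 9.81 × 89.8906) = 41.9959 m/s
v = 41.9959 m/s / 0.2777777777777778 = 151.2 km/h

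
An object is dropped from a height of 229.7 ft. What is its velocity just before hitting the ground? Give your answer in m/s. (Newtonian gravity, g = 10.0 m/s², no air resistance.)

h = 229.7 ft × 0.3048 = 70.0126 m
v = √(2gh) = √(2 × 10.0 × 70.0126) = 37.42 m/s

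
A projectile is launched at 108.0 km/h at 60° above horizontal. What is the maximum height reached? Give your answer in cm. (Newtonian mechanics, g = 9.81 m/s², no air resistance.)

v₀ = 108.0 km/h × 0.2777777777777778 = 30.0 m/s
H = v₀² × sin²(θ) / (2g) = 30.0² × sin(60°)² / (2 × 9.81) = 900.0 × 0.75 / 19.62 = 34.4037 m
H = 34.4037 m / 0.01 = 3440 cm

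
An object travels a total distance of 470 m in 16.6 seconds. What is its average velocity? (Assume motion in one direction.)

v_avg = Δd / Δt = 470 / 16.6 = 28.31 m/s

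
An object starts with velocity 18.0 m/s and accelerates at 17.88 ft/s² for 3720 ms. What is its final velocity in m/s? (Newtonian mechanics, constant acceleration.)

a = 17.88 ft/s² × 0.3048 = 5.44982 m/s²
t = 3720 ms × 0.001 = 3.72 s
v = v₀ + a × t = 18.0 + 5.44982 × 3.72 = 38.27 m/s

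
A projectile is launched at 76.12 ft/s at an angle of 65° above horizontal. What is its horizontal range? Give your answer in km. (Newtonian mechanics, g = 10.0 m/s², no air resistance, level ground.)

v₀ = 76.12 ft/s × 0.3048 = 23.2014 m/s
R = v₀² × sin(2θ) / g = 23.2014² × sin(2 × 65°) / 10.0 = 538.305 × 0.766044 / 10.0 = 41.2365 m
R = 41.2365 m / 1000.0 = 0.04124 km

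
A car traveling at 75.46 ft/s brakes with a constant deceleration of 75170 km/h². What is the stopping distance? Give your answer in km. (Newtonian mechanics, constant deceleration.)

v₀ = 75.46 ft/s × 0.3048 = 23.0002 m/s
a = 75170 km/h² × 7.716049382716049e-05 = 5.80015 m/s²
d = v₀² / (2a) = 23.0002² / (2 × 5.80015) = 529.009 / 11.6003 = 45.603 m
d = 45.603 m / 1000.0 = 0.0456 km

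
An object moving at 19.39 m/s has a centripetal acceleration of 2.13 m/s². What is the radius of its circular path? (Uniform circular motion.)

r = v²/a_c = 19.39²/2.13 = 176.51 m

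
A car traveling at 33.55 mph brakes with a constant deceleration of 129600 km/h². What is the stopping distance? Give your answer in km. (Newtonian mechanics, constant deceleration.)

v₀ = 33.55 mph × 0.44704 = 14.9982 m/s
a = 129600 km/h² × 7.716049382716049e-05 = 10.0 m/s²
d = v₀² / (2a) = 14.9982² / (2 × 10.0) = 224.946 / 20.0 = 11.2473 m
d = 11.2473 m / 1000.0 = 0.01125 km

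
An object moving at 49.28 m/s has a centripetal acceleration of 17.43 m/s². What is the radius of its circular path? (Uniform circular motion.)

r = v²/a_c = 49.28²/17.43 = 139.33 m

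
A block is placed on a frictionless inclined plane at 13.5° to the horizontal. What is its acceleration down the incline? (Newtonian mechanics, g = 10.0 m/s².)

a = g sin(θ) = 10.0 × sin(13.5°) = 10.0 × 0.2334 = 2.33 m/s²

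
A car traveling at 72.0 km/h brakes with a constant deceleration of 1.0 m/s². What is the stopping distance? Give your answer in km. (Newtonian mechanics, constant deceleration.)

v₀ = 72.0 km/h × 0.2777777777777778 = 20.0 m/s
d = v₀² / (2a) = 20.0² / (2 × 1.0) = 400.0 / 2.0 = 200.0 m
d = 200.0 m / 1000.0 = 0.2 km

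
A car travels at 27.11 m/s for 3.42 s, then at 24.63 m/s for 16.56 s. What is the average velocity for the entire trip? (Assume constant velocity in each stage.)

d₁ = v₁t₁ = 27.11 × 3.42 = 92.7162 m
d₂ = v₂t₂ = 24.63 × 16.56 = 407.8728 m
d_total = 500.589 m, t_total = 19.98 s
v_avg = d_total/t_total = 500.589/19.98 = 25.05 m/s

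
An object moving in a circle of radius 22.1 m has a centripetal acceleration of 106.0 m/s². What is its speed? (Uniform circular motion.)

v = √(a_c × r) = √(106.0 × 22.1) = 48.4 m/s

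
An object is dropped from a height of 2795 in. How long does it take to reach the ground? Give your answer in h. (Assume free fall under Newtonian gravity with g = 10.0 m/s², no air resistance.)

h = 2795 in × 0.0254 = 70.993 m
t = √(2h/g) = √(2 × 70.993 / 10.0) = 3.7681 s
t = 3.7681 s / 3600.0 = 0.001047 h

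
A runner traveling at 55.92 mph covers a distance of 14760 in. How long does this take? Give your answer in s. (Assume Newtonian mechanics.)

d = 14760 in × 0.0254 = 374.904 m
v = 55.92 mph × 0.44704 = 24.9985 m/s
t = d / v = 374.904 / 24.9985 = 15.0 s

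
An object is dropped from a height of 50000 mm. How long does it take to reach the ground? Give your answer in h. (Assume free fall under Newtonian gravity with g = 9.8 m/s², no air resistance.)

h = 50000 mm × 0.001 = 50.0 m
t = √(2h/g) = √(2 × 50.0 / 9.8) = 3.19438 s
t = 3.19438 s / 3600.0 = 0.0008873 h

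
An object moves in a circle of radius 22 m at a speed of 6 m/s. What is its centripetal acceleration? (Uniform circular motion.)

a_c = v²/r = 6²/22 = 36/22 = 1.64 m/s²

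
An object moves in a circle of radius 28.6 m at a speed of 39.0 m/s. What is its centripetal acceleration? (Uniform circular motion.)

a_c = v²/r = 39.0²/28.6 = 1521.0/28.6 = 53.18 m/s²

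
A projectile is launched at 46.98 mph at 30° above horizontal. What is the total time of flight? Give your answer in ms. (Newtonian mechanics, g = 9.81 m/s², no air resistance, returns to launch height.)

v₀ = 46.98 mph × 0.44704 = 21.0019 m/s
T = 2 × v₀ × sin(θ) / g = 2 × 21.0019 × sin(30°) / 9.81 = 2 × 21.0019 × 0.5 / 9.81 = 2.14087 s
T = 2.14087 s / 0.001 = 2141 ms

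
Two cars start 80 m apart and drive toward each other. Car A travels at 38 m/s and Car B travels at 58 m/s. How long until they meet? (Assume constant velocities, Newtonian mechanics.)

Combined speed: v_combined = 38 + 58 = 96 m/s
Time to meet: t = d/v_combined = 80/96 = 0.83 s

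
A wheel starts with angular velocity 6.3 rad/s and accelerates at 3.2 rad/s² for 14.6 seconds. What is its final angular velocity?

ω = ω₀ + αt = 6.3 + 3.2 × 14.6 = 53.02 rad/s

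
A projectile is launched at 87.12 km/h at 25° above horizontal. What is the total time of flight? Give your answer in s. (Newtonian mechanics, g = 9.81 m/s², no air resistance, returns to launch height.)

v₀ = 87.12 km/h × 0.2777777777777778 = 24.2 m/s
T = 2 × v₀ × sin(θ) / g = 2 × 24.2 × sin(25°) / 9.81 = 2 × 24.2 × 0.422618 / 9.81 = 2.085 s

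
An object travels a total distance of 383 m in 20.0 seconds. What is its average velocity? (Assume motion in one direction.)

v_avg = Δd / Δt = 383 / 20.0 = 19.15 m/s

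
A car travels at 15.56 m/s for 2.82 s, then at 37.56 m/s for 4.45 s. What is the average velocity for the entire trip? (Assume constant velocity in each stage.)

d₁ = v₁t₁ = 15.56 × 2.82 = 43.8792 m
d₂ = v₂t₂ = 37.56 × 4.45 = 167.142 m
d_total = 211.0212 m, t_total = 7.27 s
v_avg = d_total/t_total = 211.0212/7.27 = 29.03 m/s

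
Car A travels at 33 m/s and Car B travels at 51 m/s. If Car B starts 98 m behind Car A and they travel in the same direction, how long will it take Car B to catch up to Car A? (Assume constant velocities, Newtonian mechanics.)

Relative speed: v_rel = 51 - 33 = 18 m/s
Time to catch: t = d₀/v_rel = 98/18 = 5.44 s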